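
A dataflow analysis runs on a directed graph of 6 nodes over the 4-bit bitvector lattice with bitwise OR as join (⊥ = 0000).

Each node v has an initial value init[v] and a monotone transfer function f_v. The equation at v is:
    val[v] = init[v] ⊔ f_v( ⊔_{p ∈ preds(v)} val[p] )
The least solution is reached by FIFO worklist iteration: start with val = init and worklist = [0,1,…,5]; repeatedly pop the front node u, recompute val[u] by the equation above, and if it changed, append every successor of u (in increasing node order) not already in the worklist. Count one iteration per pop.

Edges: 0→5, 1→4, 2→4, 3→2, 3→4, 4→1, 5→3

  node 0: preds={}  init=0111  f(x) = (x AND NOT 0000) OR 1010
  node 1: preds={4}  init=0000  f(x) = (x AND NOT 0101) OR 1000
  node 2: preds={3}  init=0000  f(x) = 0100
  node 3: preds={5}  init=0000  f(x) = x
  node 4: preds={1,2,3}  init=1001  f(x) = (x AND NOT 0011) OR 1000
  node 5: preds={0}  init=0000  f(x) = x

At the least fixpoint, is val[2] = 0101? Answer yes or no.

Trace (10 dequeues):
  [1] u=0 | in 0000 | out 1111 | prev 0111 | push {}
  [2] u=1 | in 1001 | out 1000 | prev 0000 | push {}
  [3] u=2 | in 0000 | out 0100 | prev 0000 | push {}
  [4] u=3 | in 0000 | out 0000 | ==
  [5] u=4 | in 1100 | out 1101 | prev 1001 | push {1}
  [6] u=5 | in 1111 | out 1111 | prev 0000 | push {3}
  [7] u=1 | in 1101 | out 1000 | ==
  [8] u=3 | in 1111 | out 1111 | prev 0000 | push {2,4}
  [9] u=2 | in 1111 | out 0100 | ==
  [10] u=4 | in 1111 | out 1101 | ==

Converged values:
  [0] 1111
  [1] 1000
  [2] 0100
  [3] 1111
  [4] 1101
  [5] 1111

no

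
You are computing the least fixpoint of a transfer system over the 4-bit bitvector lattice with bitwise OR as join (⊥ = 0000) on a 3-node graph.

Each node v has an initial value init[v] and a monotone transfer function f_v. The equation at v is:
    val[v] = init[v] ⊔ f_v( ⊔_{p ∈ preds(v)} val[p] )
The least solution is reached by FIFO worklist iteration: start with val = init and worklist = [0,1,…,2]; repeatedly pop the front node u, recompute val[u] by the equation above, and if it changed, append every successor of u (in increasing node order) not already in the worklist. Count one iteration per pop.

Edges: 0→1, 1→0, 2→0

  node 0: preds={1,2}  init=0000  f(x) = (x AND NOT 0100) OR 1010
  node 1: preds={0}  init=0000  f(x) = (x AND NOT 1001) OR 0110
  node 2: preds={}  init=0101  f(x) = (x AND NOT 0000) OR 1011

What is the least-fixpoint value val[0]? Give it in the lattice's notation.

1011

Iteration log — 4 steps:
  step 1. node 0  ⊔preds=0101  new=1011  old=0000  +wl: 
  step 2. node 1  ⊔preds=1011  new=0110  old=0000  +wl: 0
  step 3. node 2  ⊔preds=0000  new=1111  old=0101  +wl: 
  step 4. node 0  ⊔preds=1111  new=1011  stable

Least fixpoint reached:
  node 0: 1011
  node 1: 0110
  node 2: 1111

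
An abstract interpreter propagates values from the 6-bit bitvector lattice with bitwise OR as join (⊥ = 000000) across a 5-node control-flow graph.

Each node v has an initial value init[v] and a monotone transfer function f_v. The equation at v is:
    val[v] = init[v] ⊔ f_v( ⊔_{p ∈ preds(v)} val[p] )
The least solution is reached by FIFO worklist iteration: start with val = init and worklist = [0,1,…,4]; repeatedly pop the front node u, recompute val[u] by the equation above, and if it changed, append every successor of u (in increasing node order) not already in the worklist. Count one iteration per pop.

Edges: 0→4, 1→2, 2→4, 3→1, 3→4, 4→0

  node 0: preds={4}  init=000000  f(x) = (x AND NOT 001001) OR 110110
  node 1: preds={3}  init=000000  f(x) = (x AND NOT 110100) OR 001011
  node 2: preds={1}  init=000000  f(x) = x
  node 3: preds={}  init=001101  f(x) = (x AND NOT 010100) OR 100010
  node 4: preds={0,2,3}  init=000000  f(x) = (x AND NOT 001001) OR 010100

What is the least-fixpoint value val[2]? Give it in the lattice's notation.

Iteration log — 7 steps:
  step 1. node 0  ⊔preds=000000  new=110110  old=000000  +wl: 
  step 2. node 1  ⊔preds=001101  new=001011  old=000000  +wl: 
  step 3. node 2  ⊔preds=001011  new=001011  old=000000  +wl: 
  step 4. node 3  ⊔preds=000000  new=101111  old=001101  +wl: 1
  step 5. node 4  ⊔preds=111111  new=110110  old=000000  +wl: 0
  step 6. node 1  ⊔preds=101111  new=001011  stable
  step 7. node 0  ⊔preds=110110  new=110110  stable

Least fixpoint reached:
  node 0: 110110
  node 1: 001011
  node 2: 001011
  node 3: 101111
  node 4: 110110

001011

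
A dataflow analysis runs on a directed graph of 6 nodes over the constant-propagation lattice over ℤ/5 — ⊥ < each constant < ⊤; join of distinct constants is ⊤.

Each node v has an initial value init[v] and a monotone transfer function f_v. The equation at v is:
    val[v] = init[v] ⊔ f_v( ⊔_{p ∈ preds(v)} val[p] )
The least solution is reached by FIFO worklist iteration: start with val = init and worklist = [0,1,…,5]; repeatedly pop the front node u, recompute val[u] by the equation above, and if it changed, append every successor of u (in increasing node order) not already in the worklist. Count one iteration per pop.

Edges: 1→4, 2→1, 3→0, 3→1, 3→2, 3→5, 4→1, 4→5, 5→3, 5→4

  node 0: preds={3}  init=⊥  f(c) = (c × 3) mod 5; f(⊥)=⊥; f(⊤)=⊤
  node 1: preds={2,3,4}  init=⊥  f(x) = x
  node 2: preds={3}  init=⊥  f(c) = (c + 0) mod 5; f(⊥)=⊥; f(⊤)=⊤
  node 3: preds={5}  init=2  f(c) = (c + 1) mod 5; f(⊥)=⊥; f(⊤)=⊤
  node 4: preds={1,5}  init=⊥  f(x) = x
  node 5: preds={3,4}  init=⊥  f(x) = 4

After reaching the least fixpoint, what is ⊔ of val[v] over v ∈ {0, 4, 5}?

⊤

Worklist (15 pops):
  #1 pop 0: in=2 → 1 (was ⊥); enqueue []
  #2 pop 1: in=2 → 2 (was ⊥); enqueue []
  #3 pop 2: in=2 → 2 (was ⊥); enqueue [1]
  #4 pop 3: in=⊥ → 2 (no change)
  #5 pop 4: in=2 → 2 (was ⊥); enqueue []
  #6 pop 5: in=2 → 4 (was ⊥); enqueue [3,4]
  #7 pop 1: in=2 → 2 (no change)
  #8 pop 3: in=4 → ⊤ (was 2); enqueue [0,1,2,5]
  #9 pop 4: in=⊤ → ⊤ (was 2); enqueue []
  #10 pop 0: in=⊤ → ⊤ (was 1); enqueue []
  #11 pop 1: in=⊤ → ⊤ (was 2); enqueue [4]
  #12 pop 2: in=⊤ → ⊤ (was 2); enqueue [1]
  #13 pop 5: in=⊤ → 4 (no change)
  #14 pop 4: in=⊤ → ⊤ (no change)
  #15 pop 1: in=⊤ → ⊤ (no change)

Fixpoint:
  val[0] = ⊤
  val[1] = ⊤
  val[2] = ⊤
  val[3] = ⊤
  val[4] = ⊤
  val[5] = 4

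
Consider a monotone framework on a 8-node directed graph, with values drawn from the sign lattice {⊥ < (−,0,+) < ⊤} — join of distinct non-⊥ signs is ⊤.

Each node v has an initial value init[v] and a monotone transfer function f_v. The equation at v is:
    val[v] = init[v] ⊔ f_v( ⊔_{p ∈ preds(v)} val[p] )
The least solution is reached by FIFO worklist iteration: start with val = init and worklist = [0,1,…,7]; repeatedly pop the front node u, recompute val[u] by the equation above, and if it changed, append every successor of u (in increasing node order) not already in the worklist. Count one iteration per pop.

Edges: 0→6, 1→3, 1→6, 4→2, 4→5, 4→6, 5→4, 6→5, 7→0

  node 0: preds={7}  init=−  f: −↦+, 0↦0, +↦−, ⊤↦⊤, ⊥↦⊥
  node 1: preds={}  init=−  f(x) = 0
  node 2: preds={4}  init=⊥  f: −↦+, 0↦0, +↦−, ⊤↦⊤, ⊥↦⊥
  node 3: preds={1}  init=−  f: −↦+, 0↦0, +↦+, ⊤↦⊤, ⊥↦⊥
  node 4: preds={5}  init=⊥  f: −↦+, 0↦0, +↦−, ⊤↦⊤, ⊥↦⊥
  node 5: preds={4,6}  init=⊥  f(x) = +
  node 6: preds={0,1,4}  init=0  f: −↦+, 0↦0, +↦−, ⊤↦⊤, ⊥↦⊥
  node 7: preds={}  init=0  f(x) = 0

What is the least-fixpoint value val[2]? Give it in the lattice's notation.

+

Iteration log — 12 steps:
  step 1. node 0  ⊔preds=0  new=⊤  old=−  +wl: 
  step 2. node 1  ⊔preds=⊥  new=⊤  old=−  +wl: 
  step 3. node 2  ⊔preds=⊥  new=⊥  stable
  step 4. node 3  ⊔preds=⊤  new=⊤  old=−  +wl: 
  step 5. node 4  ⊔preds=⊥  new=⊥  stable
  step 6. node 5  ⊔preds=0  new=+  old=⊥  +wl: 4
  step 7. node 6  ⊔preds=⊤  new=⊤  old=0  +wl: 5
  step 8. node 7  ⊔preds=⊥  new=0  stable
  step 9. node 4  ⊔preds=+  new=−  old=⊥  +wl: 2,6
  step 10. node 5  ⊔preds=⊤  new=+  stable
  step 11. node 2  ⊔preds=−  new=+  old=⊥  +wl: 
  step 12. node 6  ⊔preds=⊤  new=⊤  stable

Least fixpoint reached:
  node 0: ⊤
  node 1: ⊤
  node 2: +
  node 3: ⊤
  node 4: −
  node 5: +
  node 6: ⊤
  node 7: 0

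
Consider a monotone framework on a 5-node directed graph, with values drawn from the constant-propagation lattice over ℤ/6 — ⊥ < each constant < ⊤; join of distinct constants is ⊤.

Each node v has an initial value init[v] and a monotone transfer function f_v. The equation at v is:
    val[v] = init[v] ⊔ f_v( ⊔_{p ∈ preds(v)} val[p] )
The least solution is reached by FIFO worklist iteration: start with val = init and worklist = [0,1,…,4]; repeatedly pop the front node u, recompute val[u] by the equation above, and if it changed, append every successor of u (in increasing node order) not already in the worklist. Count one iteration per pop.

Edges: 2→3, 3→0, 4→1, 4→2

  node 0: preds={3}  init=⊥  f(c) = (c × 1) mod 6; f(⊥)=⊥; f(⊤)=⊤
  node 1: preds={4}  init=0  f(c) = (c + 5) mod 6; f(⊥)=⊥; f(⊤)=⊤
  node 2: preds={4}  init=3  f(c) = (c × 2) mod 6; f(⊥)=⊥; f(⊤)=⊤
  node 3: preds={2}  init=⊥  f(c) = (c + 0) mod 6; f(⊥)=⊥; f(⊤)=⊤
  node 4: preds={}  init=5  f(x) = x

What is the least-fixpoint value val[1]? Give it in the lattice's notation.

⊤

Iteration log — 6 steps:
  step 1. node 0  ⊔preds=⊥  new=⊥  stable
  step 2. node 1  ⊔preds=5  new=⊤  old=0  +wl: 
  step 3. node 2  ⊔preds=5  new=⊤  old=3  +wl: 
  step 4. node 3  ⊔preds=⊤  new=⊤  old=⊥  +wl: 0
  step 5. node 4  ⊔preds=⊥  new=5  stable
  step 6. node 0  ⊔preds=⊤  new=⊤  old=⊥  +wl: 

Least fixpoint reached:
  node 0: ⊤
  node 1: ⊤
  node 2: ⊤
  node 3: ⊤
  node 4: 5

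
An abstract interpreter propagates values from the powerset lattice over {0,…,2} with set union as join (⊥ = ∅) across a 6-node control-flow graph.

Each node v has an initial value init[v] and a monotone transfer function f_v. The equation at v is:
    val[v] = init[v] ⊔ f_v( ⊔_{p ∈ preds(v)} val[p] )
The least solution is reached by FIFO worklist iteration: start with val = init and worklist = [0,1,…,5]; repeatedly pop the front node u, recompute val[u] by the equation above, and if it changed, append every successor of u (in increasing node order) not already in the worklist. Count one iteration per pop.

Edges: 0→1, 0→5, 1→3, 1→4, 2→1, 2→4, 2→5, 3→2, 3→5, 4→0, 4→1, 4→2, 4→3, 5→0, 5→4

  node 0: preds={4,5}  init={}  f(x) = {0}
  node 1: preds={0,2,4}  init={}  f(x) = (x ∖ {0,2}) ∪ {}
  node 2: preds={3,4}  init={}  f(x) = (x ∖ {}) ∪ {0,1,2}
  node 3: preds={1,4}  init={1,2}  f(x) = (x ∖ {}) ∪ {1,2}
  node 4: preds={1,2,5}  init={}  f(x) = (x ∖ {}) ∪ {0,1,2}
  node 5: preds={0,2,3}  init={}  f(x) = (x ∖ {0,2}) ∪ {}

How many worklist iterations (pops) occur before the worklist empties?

13

Trace (13 dequeues):
  [1] u=0 | in {} | out {0} | prev {} | push {}
  [2] u=1 | in {0} | out {} | ==
  [3] u=2 | in {1,2} | out {0,1,2} | prev {} | push {1}
  [4] u=3 | in {} | out {1,2} | ==
  [5] u=4 | in {0,1,2} | out {0,1,2} | prev {} | push {0,2,3}
  [6] u=5 | in {0,1,2} | out {1} | prev {} | push {4}
  [7] u=1 | in {0,1,2} | out {1} | prev {} | push {}
  [8] u=0 | in {0,1,2} | out {0} | ==
  [9] u=2 | in {0,1,2} | out {0,1,2} | ==
  [10] u=3 | in {0,1,2} | out {0,1,2} | prev {1,2} | push {2,5}
  [11] u=4 | in {0,1,2} | out {0,1,2} | ==
  [12] u=2 | in {0,1,2} | out {0,1,2} | ==
  [13] u=5 | in {0,1,2} | out {1} | ==

Converged values:
  [0] {0}
  [1] {1}
  [2] {0,1,2}
  [3] {0,1,2}
  [4] {0,1,2}
  [5] {1}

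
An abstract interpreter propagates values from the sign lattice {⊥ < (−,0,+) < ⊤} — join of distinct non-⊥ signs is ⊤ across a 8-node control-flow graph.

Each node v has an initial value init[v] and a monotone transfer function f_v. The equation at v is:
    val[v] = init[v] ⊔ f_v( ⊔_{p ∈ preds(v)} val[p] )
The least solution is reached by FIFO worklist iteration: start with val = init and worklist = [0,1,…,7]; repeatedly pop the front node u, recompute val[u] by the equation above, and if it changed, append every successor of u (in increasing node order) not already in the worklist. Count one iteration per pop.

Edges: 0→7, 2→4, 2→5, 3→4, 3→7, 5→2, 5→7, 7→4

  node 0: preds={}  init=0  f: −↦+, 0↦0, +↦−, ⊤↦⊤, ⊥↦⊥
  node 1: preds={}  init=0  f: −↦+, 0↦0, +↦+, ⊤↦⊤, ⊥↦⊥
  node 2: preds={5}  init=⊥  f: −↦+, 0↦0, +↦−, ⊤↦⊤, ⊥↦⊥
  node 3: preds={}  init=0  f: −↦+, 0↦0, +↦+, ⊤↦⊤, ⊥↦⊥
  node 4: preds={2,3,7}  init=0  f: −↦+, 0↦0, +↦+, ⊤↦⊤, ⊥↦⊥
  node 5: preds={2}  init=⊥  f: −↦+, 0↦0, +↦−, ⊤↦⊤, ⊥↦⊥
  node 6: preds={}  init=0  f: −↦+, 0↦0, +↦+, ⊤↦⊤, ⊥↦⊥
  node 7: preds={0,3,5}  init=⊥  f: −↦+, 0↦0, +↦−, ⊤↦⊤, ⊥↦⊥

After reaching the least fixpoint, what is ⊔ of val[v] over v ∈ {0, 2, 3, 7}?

0

Iteration log — 9 steps:
  step 1. node 0  ⊔preds=⊥  new=0  stable
  step 2. node 1  ⊔preds=⊥  new=0  stable
  step 3. node 2  ⊔preds=⊥  new=⊥  stable
  step 4. node 3  ⊔preds=⊥  new=0  stable
  step 5. node 4  ⊔preds=0  new=0  stable
  step 6. node 5  ⊔preds=⊥  new=⊥  stable
  step 7. node 6  ⊔preds=⊥  new=0  stable
  step 8. node 7  ⊔preds=0  new=0  old=⊥  +wl: 4
  step 9. node 4  ⊔preds=0  new=0  stable

Least fixpoint reached:
  node 0: 0
  node 1: 0
  node 2: ⊥
  node 3: 0
  node 4: 0
  node 5: ⊥
  node 6: 0
  node 7: 0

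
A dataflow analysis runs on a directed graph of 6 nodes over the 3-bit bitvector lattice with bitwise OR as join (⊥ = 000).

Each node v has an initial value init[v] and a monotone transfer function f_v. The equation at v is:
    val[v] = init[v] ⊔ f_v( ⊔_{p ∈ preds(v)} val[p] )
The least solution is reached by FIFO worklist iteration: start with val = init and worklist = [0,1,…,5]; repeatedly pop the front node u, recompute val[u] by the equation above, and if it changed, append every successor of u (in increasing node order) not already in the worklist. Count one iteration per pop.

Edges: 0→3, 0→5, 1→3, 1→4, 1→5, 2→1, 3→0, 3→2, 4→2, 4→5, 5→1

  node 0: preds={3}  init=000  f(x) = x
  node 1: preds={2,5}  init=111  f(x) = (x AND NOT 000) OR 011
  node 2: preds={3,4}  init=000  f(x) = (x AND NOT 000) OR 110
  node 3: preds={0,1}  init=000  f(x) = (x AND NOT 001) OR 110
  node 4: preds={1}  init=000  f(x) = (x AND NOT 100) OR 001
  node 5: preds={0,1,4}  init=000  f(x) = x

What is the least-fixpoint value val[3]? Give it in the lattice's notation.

110

Worklist (12 pops):
  #1 pop 0: in=000 → 000 (no change)
  #2 pop 1: in=000 → 111 (no change)
  #3 pop 2: in=000 → 110 (was 000); enqueue [1]
  #4 pop 3: in=111 → 110 (was 000); enqueue [0,2]
  #5 pop 4: in=111 → 011 (was 000); enqueue []
  #6 pop 5: in=111 → 111 (was 000); enqueue []
  #7 pop 1: in=111 → 111 (no change)
  #8 pop 0: in=110 → 110 (was 000); enqueue [3,5]
  #9 pop 2: in=111 → 111 (was 110); enqueue [1]
  #10 pop 3: in=111 → 110 (no change)
  #11 pop 5: in=111 → 111 (no change)
  #12 pop 1: in=111 → 111 (no change)

Fixpoint:
  val[0] = 110
  val[1] = 111
  val[2] = 111
  val[3] = 110
  val[4] = 011
  val[5] = 111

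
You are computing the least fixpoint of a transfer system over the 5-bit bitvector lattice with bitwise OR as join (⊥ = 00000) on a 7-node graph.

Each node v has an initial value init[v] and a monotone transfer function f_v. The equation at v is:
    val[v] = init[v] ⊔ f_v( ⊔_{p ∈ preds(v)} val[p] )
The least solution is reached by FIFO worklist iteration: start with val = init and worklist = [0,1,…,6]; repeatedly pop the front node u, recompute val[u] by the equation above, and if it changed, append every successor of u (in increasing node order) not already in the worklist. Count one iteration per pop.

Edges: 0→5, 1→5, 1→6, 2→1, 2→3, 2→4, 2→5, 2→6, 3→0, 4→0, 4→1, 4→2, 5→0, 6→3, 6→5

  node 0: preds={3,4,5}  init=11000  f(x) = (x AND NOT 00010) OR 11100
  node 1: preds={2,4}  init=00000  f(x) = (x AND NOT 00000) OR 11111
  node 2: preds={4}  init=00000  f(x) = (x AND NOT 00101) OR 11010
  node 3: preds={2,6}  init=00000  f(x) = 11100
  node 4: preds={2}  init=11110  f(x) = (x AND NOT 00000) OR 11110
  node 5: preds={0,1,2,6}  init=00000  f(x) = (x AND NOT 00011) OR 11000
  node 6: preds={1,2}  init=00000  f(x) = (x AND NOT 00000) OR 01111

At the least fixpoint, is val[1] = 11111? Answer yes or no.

Worklist (11 pops):
  #1 pop 0: in=11110 → 11100 (was 11000); enqueue []
  #2 pop 1: in=11110 → 11111 (was 00000); enqueue []
  #3 pop 2: in=11110 → 11010 (was 00000); enqueue [1]
  #4 pop 3: in=11010 → 11100 (was 00000); enqueue [0]
  #5 pop 4: in=11010 → 11110 (no change)
  #6 pop 5: in=11111 → 11100 (was 00000); enqueue []
  #7 pop 6: in=11111 → 11111 (was 00000); enqueue [3,5]
  #8 pop 1: in=11110 → 11111 (no change)
  #9 pop 0: in=11110 → 11100 (no change)
  #10 pop 3: in=11111 → 11100 (no change)
  #11 pop 5: in=11111 → 11100 (no change)

Fixpoint:
  val[0] = 11100
  val[1] = 11111
  val[2] = 11010
  val[3] = 11100
  val[4] = 11110
  val[5] = 11100
  val[6] = 11111

yes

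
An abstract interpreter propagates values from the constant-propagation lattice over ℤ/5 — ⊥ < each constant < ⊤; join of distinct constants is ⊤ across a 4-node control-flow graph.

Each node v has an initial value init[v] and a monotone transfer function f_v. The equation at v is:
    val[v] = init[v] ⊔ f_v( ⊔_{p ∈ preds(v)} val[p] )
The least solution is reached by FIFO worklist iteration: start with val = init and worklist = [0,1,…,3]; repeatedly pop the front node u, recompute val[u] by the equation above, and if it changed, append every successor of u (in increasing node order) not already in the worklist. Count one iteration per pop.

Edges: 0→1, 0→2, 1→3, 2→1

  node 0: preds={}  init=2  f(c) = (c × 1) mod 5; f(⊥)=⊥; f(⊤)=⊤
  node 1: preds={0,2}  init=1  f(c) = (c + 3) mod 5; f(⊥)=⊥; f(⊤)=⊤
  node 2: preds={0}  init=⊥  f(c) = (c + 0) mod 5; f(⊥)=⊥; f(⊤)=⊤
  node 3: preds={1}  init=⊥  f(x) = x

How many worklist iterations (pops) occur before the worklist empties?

5

Iteration log — 5 steps:
  step 1. node 0  ⊔preds=⊥  new=2  stable
  step 2. node 1  ⊔preds=2  new=⊤  old=1  +wl: 
  step 3. node 2  ⊔preds=2  new=2  old=⊥  +wl: 1
  step 4. node 3  ⊔preds=⊤  new=⊤  old=⊥  +wl: 
  step 5. node 1  ⊔preds=2  new=⊤  stable

Least fixpoint reached:
  node 0: 2
  node 1: ⊤
  node 2: 2
  node 3: ⊤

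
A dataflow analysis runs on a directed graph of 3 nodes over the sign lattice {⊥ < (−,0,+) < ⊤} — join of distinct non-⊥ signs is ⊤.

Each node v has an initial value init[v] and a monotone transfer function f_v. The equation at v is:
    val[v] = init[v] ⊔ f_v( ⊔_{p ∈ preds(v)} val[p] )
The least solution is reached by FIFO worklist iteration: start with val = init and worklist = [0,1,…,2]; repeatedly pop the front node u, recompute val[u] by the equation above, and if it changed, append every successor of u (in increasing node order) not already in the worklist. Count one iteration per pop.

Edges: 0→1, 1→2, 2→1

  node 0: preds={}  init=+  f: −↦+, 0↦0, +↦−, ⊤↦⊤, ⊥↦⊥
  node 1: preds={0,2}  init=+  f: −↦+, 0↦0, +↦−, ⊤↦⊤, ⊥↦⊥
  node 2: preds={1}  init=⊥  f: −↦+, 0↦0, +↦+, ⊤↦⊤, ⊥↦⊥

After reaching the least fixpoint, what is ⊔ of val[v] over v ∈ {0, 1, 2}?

⊤

Iteration log — 4 steps:
  step 1. node 0  ⊔preds=⊥  new=+  stable
  step 2. node 1  ⊔preds=+  new=⊤  old=+  +wl: 
  step 3. node 2  ⊔preds=⊤  new=⊤  old=⊥  +wl: 1
  step 4. node 1  ⊔preds=⊤  new=⊤  stable

Least fixpoint reached:
  node 0: +
  node 1: ⊤
  node 2: ⊤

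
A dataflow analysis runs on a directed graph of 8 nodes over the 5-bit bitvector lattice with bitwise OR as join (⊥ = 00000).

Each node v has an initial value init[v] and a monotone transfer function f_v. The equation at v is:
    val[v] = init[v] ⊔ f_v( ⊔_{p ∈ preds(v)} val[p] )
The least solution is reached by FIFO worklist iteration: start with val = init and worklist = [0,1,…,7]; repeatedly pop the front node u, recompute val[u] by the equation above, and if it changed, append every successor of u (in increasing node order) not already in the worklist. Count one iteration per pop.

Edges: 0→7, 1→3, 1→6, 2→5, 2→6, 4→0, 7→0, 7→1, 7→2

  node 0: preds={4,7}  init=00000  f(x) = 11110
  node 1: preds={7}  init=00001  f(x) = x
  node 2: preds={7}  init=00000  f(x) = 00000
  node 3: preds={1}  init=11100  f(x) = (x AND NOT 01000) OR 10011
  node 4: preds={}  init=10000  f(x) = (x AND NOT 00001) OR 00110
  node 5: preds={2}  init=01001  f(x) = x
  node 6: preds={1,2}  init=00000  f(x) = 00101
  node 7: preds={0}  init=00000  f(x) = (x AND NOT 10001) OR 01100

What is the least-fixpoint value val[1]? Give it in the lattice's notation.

01111

Worklist (13 pops):
  #1 pop 0: in=10000 → 11110 (was 00000); enqueue []
  #2 pop 1: in=00000 → 00001 (no change)
  #3 pop 2: in=00000 → 00000 (no change)
  #4 pop 3: in=00001 → 11111 (was 11100); enqueue []
  #5 pop 4: in=00000 → 10110 (was 10000); enqueue [0]
  #6 pop 5: in=00000 → 01001 (no change)
  #7 pop 6: in=00001 → 00101 (was 00000); enqueue []
  #8 pop 7: in=11110 → 01110 (was 00000); enqueue [1,2]
  #9 pop 0: in=11110 → 11110 (no change)
  #10 pop 1: in=01110 → 01111 (was 00001); enqueue [3,6]
  #11 pop 2: in=01110 → 00000 (no change)
  #12 pop 3: in=01111 → 11111 (no change)
  #13 pop 6: in=01111 → 00101 (no change)

Fixpoint:
  val[0] = 11110
  val[1] = 01111
  val[2] = 00000
  val[3] = 11111
  val[4] = 10110
  val[5] = 01001
  val[6] = 00101
  val[7] = 01110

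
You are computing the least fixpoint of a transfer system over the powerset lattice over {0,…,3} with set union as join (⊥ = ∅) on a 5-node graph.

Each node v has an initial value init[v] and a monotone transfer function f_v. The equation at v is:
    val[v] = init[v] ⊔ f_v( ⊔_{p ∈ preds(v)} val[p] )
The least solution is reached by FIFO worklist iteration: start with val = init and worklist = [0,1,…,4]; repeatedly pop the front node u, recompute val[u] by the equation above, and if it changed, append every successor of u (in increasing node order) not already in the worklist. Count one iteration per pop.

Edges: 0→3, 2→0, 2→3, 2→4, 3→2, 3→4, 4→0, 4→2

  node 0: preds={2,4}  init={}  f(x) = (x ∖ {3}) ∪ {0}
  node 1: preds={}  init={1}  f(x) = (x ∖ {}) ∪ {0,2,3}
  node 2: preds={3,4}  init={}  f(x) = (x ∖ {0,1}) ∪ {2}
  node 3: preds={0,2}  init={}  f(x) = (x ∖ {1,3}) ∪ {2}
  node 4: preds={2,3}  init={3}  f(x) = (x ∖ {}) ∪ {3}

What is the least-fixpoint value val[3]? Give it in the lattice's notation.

Trace (8 dequeues):
  [1] u=0 | in {3} | out {0} | prev {} | push {}
  [2] u=1 | in {} | out {0,1,2,3} | prev {1} | push {}
  [3] u=2 | in {3} | out {2,3} | prev {} | push {0}
  [4] u=3 | in {0,2,3} | out {0,2} | prev {} | push {2}
  [5] u=4 | in {0,2,3} | out {0,2,3} | prev {3} | push {}
  [6] u=0 | in {0,2,3} | out {0,2} | prev {0} | push {3}
  [7] u=2 | in {0,2,3} | out {2,3} | ==
  [8] u=3 | in {0,2,3} | out {0,2} | ==

Converged values:
  [0] {0,2}
  [1] {0,1,2,3}
  [2] {2,3}
  [3] {0,2}
  [4] {0,2,3}

{0,2}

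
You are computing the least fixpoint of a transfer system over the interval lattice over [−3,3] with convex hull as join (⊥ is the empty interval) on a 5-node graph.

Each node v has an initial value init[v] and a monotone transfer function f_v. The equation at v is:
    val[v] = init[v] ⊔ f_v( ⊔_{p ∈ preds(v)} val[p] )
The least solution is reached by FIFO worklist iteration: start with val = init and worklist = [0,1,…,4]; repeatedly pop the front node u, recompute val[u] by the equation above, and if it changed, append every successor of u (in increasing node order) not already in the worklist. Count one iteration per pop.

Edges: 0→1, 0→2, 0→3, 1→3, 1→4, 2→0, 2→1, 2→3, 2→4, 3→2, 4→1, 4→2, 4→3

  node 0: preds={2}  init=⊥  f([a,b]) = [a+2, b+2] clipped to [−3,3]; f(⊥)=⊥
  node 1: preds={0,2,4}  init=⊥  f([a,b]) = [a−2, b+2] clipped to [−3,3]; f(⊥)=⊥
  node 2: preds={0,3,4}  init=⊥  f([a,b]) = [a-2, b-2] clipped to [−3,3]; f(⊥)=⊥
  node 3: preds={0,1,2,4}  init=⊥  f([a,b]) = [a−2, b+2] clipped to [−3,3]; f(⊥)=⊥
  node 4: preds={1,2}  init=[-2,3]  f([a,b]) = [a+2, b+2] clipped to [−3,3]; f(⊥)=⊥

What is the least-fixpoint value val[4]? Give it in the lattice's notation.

Worklist (9 pops):
  #1 pop 0: in=⊥ → ⊥ (no change)
  #2 pop 1: in=[-2,3] → [-3,3] (was ⊥); enqueue []
  #3 pop 2: in=[-2,3] → [-3,1] (was ⊥); enqueue [0,1]
  #4 pop 3: in=[-3,3] → [-3,3] (was ⊥); enqueue [2]
  #5 pop 4: in=[-3,3] → [-2,3] (no change)
  #6 pop 0: in=[-3,1] → [-1,3] (was ⊥); enqueue [3]
  #7 pop 1: in=[-3,3] → [-3,3] (no change)
  #8 pop 2: in=[-3,3] → [-3,1] (no change)
  #9 pop 3: in=[-3,3] → [-3,3] (no change)

Fixpoint:
  val[0] = [-1,3]
  val[1] = [-3,3]
  val[2] = [-3,1]
  val[3] = [-3,3]
  val[4] = [-2,3]

[-2,3]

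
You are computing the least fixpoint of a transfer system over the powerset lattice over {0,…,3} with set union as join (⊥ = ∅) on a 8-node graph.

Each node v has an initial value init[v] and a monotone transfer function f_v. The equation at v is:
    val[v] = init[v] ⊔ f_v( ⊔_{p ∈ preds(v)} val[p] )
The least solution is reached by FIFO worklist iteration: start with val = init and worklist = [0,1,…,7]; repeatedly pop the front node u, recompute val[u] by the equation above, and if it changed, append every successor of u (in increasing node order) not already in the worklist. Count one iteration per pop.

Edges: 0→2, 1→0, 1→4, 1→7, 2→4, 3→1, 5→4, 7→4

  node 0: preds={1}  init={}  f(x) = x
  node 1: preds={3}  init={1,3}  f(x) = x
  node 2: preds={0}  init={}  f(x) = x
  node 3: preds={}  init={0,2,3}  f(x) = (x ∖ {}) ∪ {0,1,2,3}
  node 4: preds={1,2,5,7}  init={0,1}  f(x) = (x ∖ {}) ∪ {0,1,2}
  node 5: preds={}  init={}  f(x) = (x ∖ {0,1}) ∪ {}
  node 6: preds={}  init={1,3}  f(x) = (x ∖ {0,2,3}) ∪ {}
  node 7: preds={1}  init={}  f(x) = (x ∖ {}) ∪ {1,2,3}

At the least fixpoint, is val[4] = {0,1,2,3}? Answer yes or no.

yes

Iteration log — 13 steps:
  step 1. node 0  ⊔preds={1,3}  new={1,3}  old={}  +wl: 
  step 2. node 1  ⊔preds={0,2,3}  new={0,1,2,3}  old={1,3}  +wl: 0
  step 3. node 2  ⊔preds={1,3}  new={1,3}  old={}  +wl: 
  step 4. node 3  ⊔preds={}  new={0,1,2,3}  old={0,2,3}  +wl: 1
  step 5. node 4  ⊔preds={0,1,2,3}  new={0,1,2,3}  old={0,1}  +wl: 
  step 6. node 5  ⊔preds={}  new={}  stable
  step 7. node 6  ⊔preds={}  new={1,3}  stable
  step 8. node 7  ⊔preds={0,1,2,3}  new={0,1,2,3}  old={}  +wl: 4
  step 9. node 0  ⊔preds={0,1,2,3}  new={0,1,2,3}  old={1,3}  +wl: 2
  step 10. node 1  ⊔preds={0,1,2,3}  new={0,1,2,3}  stable
  step 11. node 4  ⊔preds={0,1,2,3}  new={0,1,2,3}  stable
  step 12. node 2  ⊔preds={0,1,2,3}  new={0,1,2,3}  old={1,3}  +wl: 4
  step 13. node 4  ⊔preds={0,1,2,3}  new={0,1,2,3}  stable

Least fixpoint reached:
  node 0: {0,1,2,3}
  node 1: {0,1,2,3}
  node 2: {0,1,2,3}
  node 3: {0,1,2,3}
  node 4: {0,1,2,3}
  node 5: {}
  node 6: {1,3}
  node 7: {0,1,2,3}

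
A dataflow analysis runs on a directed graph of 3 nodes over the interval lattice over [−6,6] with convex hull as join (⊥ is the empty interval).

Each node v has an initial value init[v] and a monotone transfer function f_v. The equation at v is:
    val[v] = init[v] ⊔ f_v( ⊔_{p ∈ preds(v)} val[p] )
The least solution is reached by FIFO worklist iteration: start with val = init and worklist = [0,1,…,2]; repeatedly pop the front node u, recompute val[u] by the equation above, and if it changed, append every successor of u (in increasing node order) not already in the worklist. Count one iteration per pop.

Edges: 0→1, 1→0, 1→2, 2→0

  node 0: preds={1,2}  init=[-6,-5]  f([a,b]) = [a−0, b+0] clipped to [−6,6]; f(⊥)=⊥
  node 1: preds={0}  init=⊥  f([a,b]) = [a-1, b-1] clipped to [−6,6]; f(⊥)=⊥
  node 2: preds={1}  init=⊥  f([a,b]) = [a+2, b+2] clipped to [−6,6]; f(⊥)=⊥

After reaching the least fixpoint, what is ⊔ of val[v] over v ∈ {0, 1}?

Worklist (47 pops):
  #1 pop 0: in=⊥ → [-6,-5] (no change)
  #2 pop 1: in=[-6,-5] → [-6,-6] (was ⊥); enqueue [0]
  #3 pop 2: in=[-6,-6] → [-4,-4] (was ⊥); enqueue []
  #4 pop 0: in=[-6,-4] → [-6,-4] (was [-6,-5]); enqueue [1]
  #5 pop 1: in=[-6,-4] → [-6,-5] (was [-6,-6]); enqueue [0,2]
  #6 pop 0: in=[-6,-4] → [-6,-4] (no change)
  #7 pop 2: in=[-6,-5] → [-4,-3] (was [-4,-4]); enqueue [0]
  #8 pop 0: in=[-6,-3] → [-6,-3] (was [-6,-4]); enqueue [1]
  #9 pop 1: in=[-6,-3] → [-6,-4] (was [-6,-5]); enqueue [0,2]
  #10 pop 0: in=[-6,-3] → [-6,-3] (no change)
  #11 pop 2: in=[-6,-4] → [-4,-2] (was [-4,-3]); enqueue [0]
  #12 pop 0: in=[-6,-2] → [-6,-2] (was [-6,-3]); enqueue [1]
  #13 pop 1: in=[-6,-2] → [-6,-3] (was [-6,-4]); enqueue [0,2]
  #14 pop 0: in=[-6,-2] → [-6,-2] (no change)
  #15 pop 2: in=[-6,-3] → [-4,-1] (was [-4,-2]); enqueue [0]
  #16 pop 0: in=[-6,-1] → [-6,-1] (was [-6,-2]); enqueue [1]
  #17 pop 1: in=[-6,-1] → [-6,-2] (was [-6,-3]); enqueue [0,2]
  #18 pop 0: in=[-6,-1] → [-6,-1] (no change)
  #19 pop 2: in=[-6,-2] → [-4,0] (was [-4,-1]); enqueue [0]
  #20 pop 0: in=[-6,0] → [-6,0] (was [-6,-1]); enqueue [1]
  #21 pop 1: in=[-6,0] → [-6,-1] (was [-6,-2]); enqueue [0,2]
  #22 pop 0: in=[-6,0] → [-6,0] (no change)
  #23 pop 2: in=[-6,-1] → [-4,1] (was [-4,0]); enqueue [0]
  #24 pop 0: in=[-6,1] → [-6,1] (was [-6,0]); enqueue [1]
  #25 pop 1: in=[-6,1] → [-6,0] (was [-6,-1]); enqueue [0,2]
  #26 pop 0: in=[-6,1] → [-6,1] (no change)
  #27 pop 2: in=[-6,0] → [-4,2] (was [-4,1]); enqueue [0]
  #28 pop 0: in=[-6,2] → [-6,2] (was [-6,1]); enqueue [1]
  #29 pop 1: in=[-6,2] → [-6,1] (was [-6,0]); enqueue [0,2]
  #30 pop 0: in=[-6,2] → [-6,2] (no change)
  #31 pop 2: in=[-6,1] → [-4,3] (was [-4,2]); enqueue [0]
  #32 pop 0: in=[-6,3] → [-6,3] (was [-6,2]); enqueue [1]
  #33 pop 1: in=[-6,3] → [-6,2] (was [-6,1]); enqueue [0,2]
  #34 pop 0: in=[-6,3] → [-6,3] (no change)
  #35 pop 2: in=[-6,2] → [-4,4] (was [-4,3]); enqueue [0]
  #36 pop 0: in=[-6,4] → [-6,4] (was [-6,3]); enqueue [1]
  #37 pop 1: in=[-6,4] → [-6,3] (was [-6,2]); enqueue [0,2]
  #38 pop 0: in=[-6,4] → [-6,4] (no change)
  #39 pop 2: in=[-6,3] → [-4,5] (was [-4,4]); enqueue [0]
  #40 pop 0: in=[-6,5] → [-6,5] (was [-6,4]); enqueue [1]
  #41 pop 1: in=[-6,5] → [-6,4] (was [-6,3]); enqueue [0,2]
  #42 pop 0: in=[-6,5] → [-6,5] (no change)
  #43 pop 2: in=[-6,4] → [-4,6] (was [-4,5]); enqueue [0]
  #44 pop 0: in=[-6,6] → [-6,6] (was [-6,5]); enqueue [1]
  #45 pop 1: in=[-6,6] → [-6,5] (was [-6,4]); enqueue [0,2]
  #46 pop 0: in=[-6,6] → [-6,6] (no change)
  #47 pop 2: in=[-6,5] → [-4,6] (no change)

Fixpoint:
  val[0] = [-6,6]
  val[1] = [-6,5]
  val[2] = [-4,6]

[-6,6]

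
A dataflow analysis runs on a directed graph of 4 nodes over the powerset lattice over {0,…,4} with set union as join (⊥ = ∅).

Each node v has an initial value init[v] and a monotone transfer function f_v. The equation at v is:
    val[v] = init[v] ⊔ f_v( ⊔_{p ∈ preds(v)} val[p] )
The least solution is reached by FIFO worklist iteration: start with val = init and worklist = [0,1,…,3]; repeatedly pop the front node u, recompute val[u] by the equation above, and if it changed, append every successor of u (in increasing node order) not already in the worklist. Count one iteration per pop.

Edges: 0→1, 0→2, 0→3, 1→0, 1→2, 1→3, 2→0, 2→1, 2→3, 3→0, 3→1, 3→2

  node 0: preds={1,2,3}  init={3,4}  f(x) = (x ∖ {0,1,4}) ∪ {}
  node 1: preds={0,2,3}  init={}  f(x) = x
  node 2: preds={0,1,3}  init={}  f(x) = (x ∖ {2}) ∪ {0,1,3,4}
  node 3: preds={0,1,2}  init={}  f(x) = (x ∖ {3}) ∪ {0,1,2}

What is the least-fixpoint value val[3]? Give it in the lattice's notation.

Trace (9 dequeues):
  [1] u=0 | in {} | out {3,4} | ==
  [2] u=1 | in {3,4} | out {3,4} | prev {} | push {0}
  [3] u=2 | in {3,4} | out {0,1,3,4} | prev {} | push {1}
  [4] u=3 | in {0,1,3,4} | out {0,1,2,4} | prev {} | push {2}
  [5] u=0 | in {0,1,2,3,4} | out {2,3,4} | prev {3,4} | push {3}
  [6] u=1 | in {0,1,2,3,4} | out {0,1,2,3,4} | prev {3,4} | push {0}
  [7] u=2 | in {0,1,2,3,4} | out {0,1,3,4} | ==
  [8] u=3 | in {0,1,2,3,4} | out {0,1,2,4} | ==
  [9] u=0 | in {0,1,2,3,4} | out {2,3,4} | ==

Converged values:
  [0] {2,3,4}
  [1] {0,1,2,3,4}
  [2] {0,1,3,4}
  [3] {0,1,2,4}

{0,1,2,4}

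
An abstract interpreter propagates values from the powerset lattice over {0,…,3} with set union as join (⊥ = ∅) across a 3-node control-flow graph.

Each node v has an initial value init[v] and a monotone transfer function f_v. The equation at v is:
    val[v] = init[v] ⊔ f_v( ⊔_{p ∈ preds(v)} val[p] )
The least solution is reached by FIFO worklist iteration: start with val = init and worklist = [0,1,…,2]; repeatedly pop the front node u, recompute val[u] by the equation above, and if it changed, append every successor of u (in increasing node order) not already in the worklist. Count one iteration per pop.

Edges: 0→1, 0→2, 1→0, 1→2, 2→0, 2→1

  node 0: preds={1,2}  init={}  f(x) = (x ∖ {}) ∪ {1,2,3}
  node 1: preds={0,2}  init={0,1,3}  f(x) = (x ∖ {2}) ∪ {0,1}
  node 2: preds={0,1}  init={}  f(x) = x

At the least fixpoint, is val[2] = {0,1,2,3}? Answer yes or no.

yes

Trace (5 dequeues):
  [1] u=0 | in {0,1,3} | out {0,1,2,3} | prev {} | push {}
  [2] u=1 | in {0,1,2,3} | out {0,1,3} | ==
  [3] u=2 | in {0,1,2,3} | out {0,1,2,3} | prev {} | push {0,1}
  [4] u=0 | in {0,1,2,3} | out {0,1,2,3} | ==
  [5] u=1 | in {0,1,2,3} | out {0,1,3} | ==

Converged values:
  [0] {0,1,2,3}
  [1] {0,1,3}
  [2] {0,1,2,3}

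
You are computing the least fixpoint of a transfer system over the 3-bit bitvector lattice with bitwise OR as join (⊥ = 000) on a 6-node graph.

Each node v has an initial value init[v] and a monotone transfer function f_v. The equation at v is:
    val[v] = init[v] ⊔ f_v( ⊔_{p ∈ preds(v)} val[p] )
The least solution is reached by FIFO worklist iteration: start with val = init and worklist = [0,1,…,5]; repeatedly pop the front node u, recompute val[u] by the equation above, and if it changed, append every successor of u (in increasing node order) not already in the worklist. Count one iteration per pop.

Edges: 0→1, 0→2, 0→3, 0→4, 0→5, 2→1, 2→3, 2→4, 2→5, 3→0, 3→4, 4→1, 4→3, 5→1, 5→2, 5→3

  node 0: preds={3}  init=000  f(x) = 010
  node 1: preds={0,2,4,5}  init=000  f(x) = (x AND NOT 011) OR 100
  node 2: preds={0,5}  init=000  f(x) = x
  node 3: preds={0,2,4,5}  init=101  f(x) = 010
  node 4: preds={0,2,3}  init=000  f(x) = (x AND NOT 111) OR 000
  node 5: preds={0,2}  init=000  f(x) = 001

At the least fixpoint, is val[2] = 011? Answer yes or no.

yes

Iteration log — 13 steps:
  step 1. node 0  ⊔preds=101  new=010  old=000  +wl: 
  step 2. node 1  ⊔preds=010  new=100  old=000  +wl: 
  step 3. node 2  ⊔preds=010  new=010  old=000  +wl: 1
  step 4. node 3  ⊔preds=010  new=111  old=101  +wl: 0
  step 5. node 4  ⊔preds=111  new=000  stable
  step 6. node 5  ⊔preds=010  new=001  old=000  +wl: 2,3
  step 7. node 1  ⊔preds=011  new=100  stable
  step 8. node 0  ⊔preds=111  new=010  stable
  step 9. node 2  ⊔preds=011  new=011  old=010  +wl: 1,4,5
  step 10. node 3  ⊔preds=011  new=111  stable
  step 11. node 1  ⊔preds=011  new=100  stable
  step 12. node 4  ⊔preds=111  new=000  stable
  step 13. node 5  ⊔preds=011  new=001  stable

Least fixpoint reached:
  node 0: 010
  node 1: 100
  node 2: 011
  node 3: 111
  node 4: 000
  node 5: 001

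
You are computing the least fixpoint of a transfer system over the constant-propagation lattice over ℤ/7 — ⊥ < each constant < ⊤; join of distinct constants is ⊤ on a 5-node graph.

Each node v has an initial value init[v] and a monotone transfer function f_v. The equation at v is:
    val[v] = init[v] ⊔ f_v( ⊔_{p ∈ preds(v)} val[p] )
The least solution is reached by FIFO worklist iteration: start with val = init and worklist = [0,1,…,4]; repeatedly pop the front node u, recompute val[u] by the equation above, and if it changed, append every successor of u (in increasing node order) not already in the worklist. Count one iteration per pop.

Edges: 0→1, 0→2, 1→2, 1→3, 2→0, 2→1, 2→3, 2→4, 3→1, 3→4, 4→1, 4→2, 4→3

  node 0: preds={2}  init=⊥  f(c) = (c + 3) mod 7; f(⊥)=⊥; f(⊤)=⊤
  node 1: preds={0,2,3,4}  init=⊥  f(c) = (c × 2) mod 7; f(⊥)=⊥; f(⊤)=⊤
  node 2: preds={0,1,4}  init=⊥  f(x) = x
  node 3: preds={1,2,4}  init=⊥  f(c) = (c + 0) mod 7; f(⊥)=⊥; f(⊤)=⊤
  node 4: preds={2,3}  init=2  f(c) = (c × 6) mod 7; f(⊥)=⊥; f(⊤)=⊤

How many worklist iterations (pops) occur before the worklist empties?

9

Worklist (9 pops):
  #1 pop 0: in=⊥ → ⊥ (no change)
  #2 pop 1: in=2 → 4 (was ⊥); enqueue []
  #3 pop 2: in=⊤ → ⊤ (was ⊥); enqueue [0,1]
  #4 pop 3: in=⊤ → ⊤ (was ⊥); enqueue []
  #5 pop 4: in=⊤ → ⊤ (was 2); enqueue [2,3]
  #6 pop 0: in=⊤ → ⊤ (was ⊥); enqueue []
  #7 pop 1: in=⊤ → ⊤ (was 4); enqueue []
  #8 pop 2: in=⊤ → ⊤ (no change)
  #9 pop 3: in=⊤ → ⊤ (no change)

Fixpoint:
  val[0] = ⊤
  val[1] = ⊤
  val[2] = ⊤
  val[3] = ⊤
  val[4] = ⊤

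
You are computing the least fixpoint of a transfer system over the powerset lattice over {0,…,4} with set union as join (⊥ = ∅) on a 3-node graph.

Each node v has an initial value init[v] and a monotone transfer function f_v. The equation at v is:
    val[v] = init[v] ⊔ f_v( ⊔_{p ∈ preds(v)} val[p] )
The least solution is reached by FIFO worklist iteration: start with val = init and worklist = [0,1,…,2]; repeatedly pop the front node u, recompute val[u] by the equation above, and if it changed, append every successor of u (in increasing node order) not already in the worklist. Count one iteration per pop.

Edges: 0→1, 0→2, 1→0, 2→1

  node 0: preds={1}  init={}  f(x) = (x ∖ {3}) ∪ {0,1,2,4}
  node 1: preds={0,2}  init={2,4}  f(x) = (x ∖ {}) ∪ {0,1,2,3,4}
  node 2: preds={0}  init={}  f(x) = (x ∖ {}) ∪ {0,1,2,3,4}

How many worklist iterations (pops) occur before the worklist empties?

5

Iteration log — 5 steps:
  step 1. node 0  ⊔preds={2,4}  new={0,1,2,4}  old={}  +wl: 
  step 2. node 1  ⊔preds={0,1,2,4}  new={0,1,2,3,4}  old={2,4}  +wl: 0
  step 3. node 2  ⊔preds={0,1,2,4}  new={0,1,2,3,4}  old={}  +wl: 1
  step 4. node 0  ⊔preds={0,1,2,3,4}  new={0,1,2,4}  stable
  step 5. node 1  ⊔preds={0,1,2,3,4}  new={0,1,2,3,4}  stable

Least fixpoint reached:
  node 0: {0,1,2,4}
  node 1: {0,1,2,3,4}
  node 2: {0,1,2,3,4}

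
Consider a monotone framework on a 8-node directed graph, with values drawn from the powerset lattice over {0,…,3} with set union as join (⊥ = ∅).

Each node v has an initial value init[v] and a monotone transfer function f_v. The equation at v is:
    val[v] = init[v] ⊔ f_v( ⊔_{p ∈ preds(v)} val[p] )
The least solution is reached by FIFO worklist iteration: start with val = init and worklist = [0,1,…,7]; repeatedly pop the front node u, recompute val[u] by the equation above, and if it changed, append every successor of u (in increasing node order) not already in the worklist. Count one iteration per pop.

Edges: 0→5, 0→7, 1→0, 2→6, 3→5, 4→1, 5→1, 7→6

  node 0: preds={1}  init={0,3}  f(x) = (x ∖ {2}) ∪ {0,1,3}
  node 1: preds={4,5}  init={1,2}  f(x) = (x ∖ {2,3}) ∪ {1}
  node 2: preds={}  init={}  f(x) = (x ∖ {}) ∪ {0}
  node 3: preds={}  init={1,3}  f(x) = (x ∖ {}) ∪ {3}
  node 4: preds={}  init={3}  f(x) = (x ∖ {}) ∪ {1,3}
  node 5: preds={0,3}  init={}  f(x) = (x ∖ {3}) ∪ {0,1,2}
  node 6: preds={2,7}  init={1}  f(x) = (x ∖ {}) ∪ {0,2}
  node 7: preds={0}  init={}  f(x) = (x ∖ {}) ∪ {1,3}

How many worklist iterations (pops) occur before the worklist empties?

Worklist (11 pops):
  #1 pop 0: in={1,2} → {0,1,3} (was {0,3}); enqueue []
  #2 pop 1: in={3} → {1,2} (no change)
  #3 pop 2: in={} → {0} (was {}); enqueue []
  #4 pop 3: in={} → {1,3} (no change)
  #5 pop 4: in={} → {1,3} (was {3}); enqueue [1]
  #6 pop 5: in={0,1,3} → {0,1,2} (was {}); enqueue []
  #7 pop 6: in={0} → {0,1,2} (was {1}); enqueue []
  #8 pop 7: in={0,1,3} → {0,1,3} (was {}); enqueue [6]
  #9 pop 1: in={0,1,2,3} → {0,1,2} (was {1,2}); enqueue [0]
  #10 pop 6: in={0,1,3} → {0,1,2,3} (was {0,1,2}); enqueue []
  #11 pop 0: in={0,1,2} → {0,1,3} (no change)

Fixpoint:
  val[0] = {0,1,3}
  val[1] = {0,1,2}
  val[2] = {0}
  val[3] = {1,3}
  val[4] = {1,3}
  val[5] = {0,1,2}
  val[6] = {0,1,2,3}
  val[7] = {0,1,3}

11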